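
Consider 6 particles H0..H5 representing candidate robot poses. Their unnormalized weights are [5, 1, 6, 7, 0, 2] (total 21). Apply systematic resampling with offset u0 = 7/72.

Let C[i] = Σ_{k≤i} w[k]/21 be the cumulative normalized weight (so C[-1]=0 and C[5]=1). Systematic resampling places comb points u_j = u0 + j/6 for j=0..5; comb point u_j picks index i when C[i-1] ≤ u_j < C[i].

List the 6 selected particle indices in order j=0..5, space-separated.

0 1 2 3 3 5

C = [5/21, 2/7, 4/7, 19/21, 19/21, 1]
j=0: u_0=7/72 ∈ [0, 5/21) → index 0
j=1: u_1=19/72 ∈ [5/21, 2/7) → index 1
j=2: u_2=31/72 ∈ [2/7, 4/7) → index 2
j=3: u_3=43/72 ∈ [4/7, 19/21) → index 3
j=4: u_4=55/72 ∈ [4/7, 19/21) → index 3
j=5: u_5=67/72 ∈ [19/21, 1) → index 5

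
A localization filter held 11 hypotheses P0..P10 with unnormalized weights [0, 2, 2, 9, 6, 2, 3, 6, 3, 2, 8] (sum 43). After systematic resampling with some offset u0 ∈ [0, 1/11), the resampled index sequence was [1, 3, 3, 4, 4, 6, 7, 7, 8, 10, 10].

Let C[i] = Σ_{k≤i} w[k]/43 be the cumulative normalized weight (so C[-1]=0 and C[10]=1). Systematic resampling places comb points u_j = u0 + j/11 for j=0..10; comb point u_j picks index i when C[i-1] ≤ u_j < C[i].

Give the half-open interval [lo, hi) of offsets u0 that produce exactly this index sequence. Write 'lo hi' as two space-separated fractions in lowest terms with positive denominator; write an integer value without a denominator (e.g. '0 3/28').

C = [0, 2/43, 4/43, 13/43, 19/43, 21/43, 24/43, 30/43, 33/43, 35/43, 1]
j=0 picked index 1: u0 ∈ [0, 2/43)
j=1 picked index 3: u0 ∈ [1/473, 100/473)
j=2 picked index 3: u0 ∈ [-42/473, 57/473)
j=3 picked index 4: u0 ∈ [14/473, 80/473)
j=4 picked index 4: u0 ∈ [-29/473, 37/473)
j=5 picked index 6: u0 ∈ [16/473, 49/473)
j=6 picked index 7: u0 ∈ [6/473, 72/473)
j=7 picked index 7: u0 ∈ [-37/473, 29/473)
j=8 picked index 8: u0 ∈ [-14/473, 19/473)
j=9 picked index 10: u0 ∈ [-2/473, 2/11)
j=10 picked index 10: u0 ∈ [-45/473, 1/11)
intersection: [16/473, 19/473)

16/473 19/473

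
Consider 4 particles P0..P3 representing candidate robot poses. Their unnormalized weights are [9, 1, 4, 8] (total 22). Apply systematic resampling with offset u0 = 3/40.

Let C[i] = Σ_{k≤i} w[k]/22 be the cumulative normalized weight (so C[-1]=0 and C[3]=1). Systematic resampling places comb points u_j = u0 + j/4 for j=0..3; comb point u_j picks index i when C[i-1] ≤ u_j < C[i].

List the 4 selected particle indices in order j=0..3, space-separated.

C = [9/22, 5/11, 7/11, 1]
j=0: u_0=3/40 ∈ [0, 9/22) → index 0
j=1: u_1=13/40 ∈ [0, 9/22) → index 0
j=2: u_2=23/40 ∈ [5/11, 7/11) → index 2
j=3: u_3=33/40 ∈ [7/11, 1) → index 3

0 0 2 3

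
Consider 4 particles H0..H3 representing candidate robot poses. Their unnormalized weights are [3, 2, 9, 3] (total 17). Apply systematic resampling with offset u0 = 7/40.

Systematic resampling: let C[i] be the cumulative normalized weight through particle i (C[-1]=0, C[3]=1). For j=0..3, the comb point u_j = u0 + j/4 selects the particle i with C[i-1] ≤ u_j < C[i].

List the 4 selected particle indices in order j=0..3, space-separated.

C = [3/17, 5/17, 14/17, 1]
j=0: u_0=7/40 ∈ [0, 3/17) → index 0
j=1: u_1=17/40 ∈ [5/17, 14/17) → index 2
j=2: u_2=27/40 ∈ [5/17, 14/17) → index 2
j=3: u_3=37/40 ∈ [14/17, 1) → index 3

0 2 2 3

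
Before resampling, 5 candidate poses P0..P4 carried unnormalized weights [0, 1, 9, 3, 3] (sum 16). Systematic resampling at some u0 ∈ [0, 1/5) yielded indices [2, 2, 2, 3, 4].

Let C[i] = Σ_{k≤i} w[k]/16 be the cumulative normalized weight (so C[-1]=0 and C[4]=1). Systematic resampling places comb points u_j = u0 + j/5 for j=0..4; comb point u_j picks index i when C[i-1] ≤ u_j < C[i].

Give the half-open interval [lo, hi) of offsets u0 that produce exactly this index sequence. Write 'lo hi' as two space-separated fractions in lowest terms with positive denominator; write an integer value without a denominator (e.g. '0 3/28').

C = [0, 1/16, 5/8, 13/16, 1]
j=0 picked index 2: u0 ∈ [1/16, 5/8)
j=1 picked index 2: u0 ∈ [-11/80, 17/40)
j=2 picked index 2: u0 ∈ [-27/80, 9/40)
j=3 picked index 3: u0 ∈ [1/40, 17/80)
j=4 picked index 4: u0 ∈ [1/80, 1/5)
intersection: [1/16, 1/5)

1/16 1/5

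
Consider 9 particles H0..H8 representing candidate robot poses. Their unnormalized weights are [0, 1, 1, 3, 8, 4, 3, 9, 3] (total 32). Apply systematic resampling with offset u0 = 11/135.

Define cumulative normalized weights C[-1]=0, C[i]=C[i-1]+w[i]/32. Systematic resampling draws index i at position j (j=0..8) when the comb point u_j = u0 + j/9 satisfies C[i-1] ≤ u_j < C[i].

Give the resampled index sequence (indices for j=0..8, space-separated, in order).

3 4 4 5 5 7 7 7 8

C = [0, 1/32, 1/16, 5/32, 13/32, 17/32, 5/8, 29/32, 1]
j=0: u_0=11/135 ∈ [1/16, 5/32) → index 3
j=1: u_1=26/135 ∈ [5/32, 13/32) → index 4
j=2: u_2=41/135 ∈ [5/32, 13/32) → index 4
j=3: u_3=56/135 ∈ [13/32, 17/32) → index 5
j=4: u_4=71/135 ∈ [13/32, 17/32) → index 5
j=5: u_5=86/135 ∈ [5/8, 29/32) → index 7
j=6: u_6=101/135 ∈ [5/8, 29/32) → index 7
j=7: u_7=116/135 ∈ [5/8, 29/32) → index 7
j=8: u_8=131/135 ∈ [29/32, 1) → index 8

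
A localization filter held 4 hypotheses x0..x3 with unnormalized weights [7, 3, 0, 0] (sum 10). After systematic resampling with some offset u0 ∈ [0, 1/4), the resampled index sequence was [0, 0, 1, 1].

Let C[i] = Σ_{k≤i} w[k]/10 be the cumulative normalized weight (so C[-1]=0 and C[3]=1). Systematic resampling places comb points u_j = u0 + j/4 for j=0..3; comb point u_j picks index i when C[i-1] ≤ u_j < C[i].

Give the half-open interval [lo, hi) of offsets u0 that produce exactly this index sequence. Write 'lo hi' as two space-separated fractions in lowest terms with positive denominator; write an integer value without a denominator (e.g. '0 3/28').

1/5 1/4

C = [7/10, 1, 1, 1]
j=0 picked index 0: u0 ∈ [0, 7/10)
j=1 picked index 0: u0 ∈ [-1/4, 9/20)
j=2 picked index 1: u0 ∈ [1/5, 1/2)
j=3 picked index 1: u0 ∈ [-1/20, 1/4)
intersection: [1/5, 1/4)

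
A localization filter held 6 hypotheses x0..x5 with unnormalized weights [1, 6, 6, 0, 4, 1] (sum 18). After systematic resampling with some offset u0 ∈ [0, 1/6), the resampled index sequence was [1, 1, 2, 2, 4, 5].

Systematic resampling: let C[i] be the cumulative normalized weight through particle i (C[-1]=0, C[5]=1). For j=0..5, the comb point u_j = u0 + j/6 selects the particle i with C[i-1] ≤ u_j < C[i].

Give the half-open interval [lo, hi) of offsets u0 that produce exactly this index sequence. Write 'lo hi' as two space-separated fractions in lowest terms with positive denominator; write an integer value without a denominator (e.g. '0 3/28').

C = [1/18, 7/18, 13/18, 13/18, 17/18, 1]
j=0 picked index 1: u0 ∈ [1/18, 7/18)
j=1 picked index 1: u0 ∈ [-1/9, 2/9)
j=2 picked index 2: u0 ∈ [1/18, 7/18)
j=3 picked index 2: u0 ∈ [-1/9, 2/9)
j=4 picked index 4: u0 ∈ [1/18, 5/18)
j=5 picked index 5: u0 ∈ [1/9, 1/6)
intersection: [1/9, 1/6)

1/9 1/6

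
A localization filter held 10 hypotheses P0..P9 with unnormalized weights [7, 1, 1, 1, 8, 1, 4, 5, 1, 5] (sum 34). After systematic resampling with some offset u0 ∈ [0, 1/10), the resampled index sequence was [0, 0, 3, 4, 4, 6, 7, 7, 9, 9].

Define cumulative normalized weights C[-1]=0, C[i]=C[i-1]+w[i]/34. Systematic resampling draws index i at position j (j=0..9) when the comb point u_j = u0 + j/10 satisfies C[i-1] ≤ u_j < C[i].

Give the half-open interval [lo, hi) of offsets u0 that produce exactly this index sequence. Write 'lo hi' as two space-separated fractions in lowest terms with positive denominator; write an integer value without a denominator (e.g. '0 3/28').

13/170 8/85

C = [7/34, 4/17, 9/34, 5/17, 9/17, 19/34, 23/34, 14/17, 29/34, 1]
j=0 picked index 0: u0 ∈ [0, 7/34)
j=1 picked index 0: u0 ∈ [-1/10, 9/85)
j=2 picked index 3: u0 ∈ [11/170, 8/85)
j=3 picked index 4: u0 ∈ [-1/170, 39/170)
j=4 picked index 4: u0 ∈ [-9/85, 11/85)
j=5 picked index 6: u0 ∈ [1/17, 3/17)
j=6 picked index 7: u0 ∈ [13/170, 19/85)
j=7 picked index 7: u0 ∈ [-2/85, 21/170)
j=8 picked index 9: u0 ∈ [9/170, 1/5)
j=9 picked index 9: u0 ∈ [-4/85, 1/10)
intersection: [13/170, 8/85)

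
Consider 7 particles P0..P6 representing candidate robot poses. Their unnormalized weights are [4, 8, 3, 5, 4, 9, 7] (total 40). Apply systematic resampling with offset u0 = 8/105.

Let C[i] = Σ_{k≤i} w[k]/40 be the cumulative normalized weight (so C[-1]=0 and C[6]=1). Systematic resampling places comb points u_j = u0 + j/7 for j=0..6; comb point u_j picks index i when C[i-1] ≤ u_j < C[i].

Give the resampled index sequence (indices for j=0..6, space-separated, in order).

0 1 2 4 5 5 6

C = [1/10, 3/10, 3/8, 1/2, 3/5, 33/40, 1]
j=0: u_0=8/105 ∈ [0, 1/10) → index 0
j=1: u_1=23/105 ∈ [1/10, 3/10) → index 1
j=2: u_2=38/105 ∈ [3/10, 3/8) → index 2
j=3: u_3=53/105 ∈ [1/2, 3/5) → index 4
j=4: u_4=68/105 ∈ [3/5, 33/40) → index 5
j=5: u_5=83/105 ∈ [3/5, 33/40) → index 5
j=6: u_6=14/15 ∈ [33/40, 1) → index 6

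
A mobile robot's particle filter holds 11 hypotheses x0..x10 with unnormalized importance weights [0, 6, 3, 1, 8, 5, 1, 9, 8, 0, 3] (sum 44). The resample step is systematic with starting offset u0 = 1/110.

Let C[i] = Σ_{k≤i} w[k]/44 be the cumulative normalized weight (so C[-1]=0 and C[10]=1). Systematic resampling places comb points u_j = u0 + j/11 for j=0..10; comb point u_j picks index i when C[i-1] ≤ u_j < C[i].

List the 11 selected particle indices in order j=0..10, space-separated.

1 1 2 4 4 5 7 7 7 8 8

C = [0, 3/22, 9/44, 5/22, 9/22, 23/44, 6/11, 3/4, 41/44, 41/44, 1]
j=0: u_0=1/110 ∈ [0, 3/22) → index 1
j=1: u_1=1/10 ∈ [0, 3/22) → index 1
j=2: u_2=21/110 ∈ [3/22, 9/44) → index 2
j=3: u_3=31/110 ∈ [5/22, 9/22) → index 4
j=4: u_4=41/110 ∈ [5/22, 9/22) → index 4
j=5: u_5=51/110 ∈ [9/22, 23/44) → index 5
j=6: u_6=61/110 ∈ [6/11, 3/4) → index 7
j=7: u_7=71/110 ∈ [6/11, 3/4) → index 7
j=8: u_8=81/110 ∈ [6/11, 3/4) → index 7
j=9: u_9=91/110 ∈ [3/4, 41/44) → index 8
j=10: u_10=101/110 ∈ [3/4, 41/44) → index 8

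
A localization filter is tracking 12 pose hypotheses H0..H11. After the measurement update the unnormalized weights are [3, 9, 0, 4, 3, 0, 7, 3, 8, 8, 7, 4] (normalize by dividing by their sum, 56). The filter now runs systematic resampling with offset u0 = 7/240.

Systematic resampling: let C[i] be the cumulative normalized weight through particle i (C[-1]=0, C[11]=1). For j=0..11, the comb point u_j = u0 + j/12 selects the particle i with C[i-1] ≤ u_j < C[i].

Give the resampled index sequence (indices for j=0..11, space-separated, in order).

0 1 1 3 6 6 8 8 9 9 10 11

C = [3/56, 3/14, 3/14, 2/7, 19/56, 19/56, 13/28, 29/56, 37/56, 45/56, 13/14, 1]
j=0: u_0=7/240 ∈ [0, 3/56) → index 0
j=1: u_1=9/80 ∈ [3/56, 3/14) → index 1
j=2: u_2=47/240 ∈ [3/56, 3/14) → index 1
j=3: u_3=67/240 ∈ [3/14, 2/7) → index 3
j=4: u_4=29/80 ∈ [19/56, 13/28) → index 6
j=5: u_5=107/240 ∈ [19/56, 13/28) → index 6
j=6: u_6=127/240 ∈ [29/56, 37/56) → index 8
j=7: u_7=49/80 ∈ [29/56, 37/56) → index 8
j=8: u_8=167/240 ∈ [37/56, 45/56) → index 9
j=9: u_9=187/240 ∈ [37/56, 45/56) → index 9
j=10: u_10=69/80 ∈ [45/56, 13/14) → index 10
j=11: u_11=227/240 ∈ [13/14, 1) → index 11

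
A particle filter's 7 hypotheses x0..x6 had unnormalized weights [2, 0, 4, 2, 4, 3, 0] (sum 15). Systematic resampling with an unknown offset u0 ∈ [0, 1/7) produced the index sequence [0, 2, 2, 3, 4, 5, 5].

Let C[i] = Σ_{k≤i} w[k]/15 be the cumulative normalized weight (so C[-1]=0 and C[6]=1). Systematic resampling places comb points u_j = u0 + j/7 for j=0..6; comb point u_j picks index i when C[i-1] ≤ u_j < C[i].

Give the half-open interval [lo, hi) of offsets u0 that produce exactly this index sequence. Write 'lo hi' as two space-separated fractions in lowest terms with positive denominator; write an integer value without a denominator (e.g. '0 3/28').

3/35 11/105

C = [2/15, 2/15, 2/5, 8/15, 4/5, 1, 1]
j=0 picked index 0: u0 ∈ [0, 2/15)
j=1 picked index 2: u0 ∈ [-1/105, 9/35)
j=2 picked index 2: u0 ∈ [-16/105, 4/35)
j=3 picked index 3: u0 ∈ [-1/35, 11/105)
j=4 picked index 4: u0 ∈ [-4/105, 8/35)
j=5 picked index 5: u0 ∈ [3/35, 2/7)
j=6 picked index 5: u0 ∈ [-2/35, 1/7)
intersection: [3/35, 11/105)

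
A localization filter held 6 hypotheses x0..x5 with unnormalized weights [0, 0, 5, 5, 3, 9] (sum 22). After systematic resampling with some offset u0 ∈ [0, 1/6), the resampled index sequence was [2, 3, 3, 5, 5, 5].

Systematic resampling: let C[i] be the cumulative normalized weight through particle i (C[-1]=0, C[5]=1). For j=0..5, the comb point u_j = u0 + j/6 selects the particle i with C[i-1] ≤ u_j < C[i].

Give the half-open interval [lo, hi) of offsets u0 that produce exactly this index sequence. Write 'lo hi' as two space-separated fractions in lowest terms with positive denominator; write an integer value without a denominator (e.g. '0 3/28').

1/11 4/33

C = [0, 0, 5/22, 5/11, 13/22, 1]
j=0 picked index 2: u0 ∈ [0, 5/22)
j=1 picked index 3: u0 ∈ [2/33, 19/66)
j=2 picked index 3: u0 ∈ [-7/66, 4/33)
j=3 picked index 5: u0 ∈ [1/11, 1/2)
j=4 picked index 5: u0 ∈ [-5/66, 1/3)
j=5 picked index 5: u0 ∈ [-8/33, 1/6)
intersection: [1/11, 4/33)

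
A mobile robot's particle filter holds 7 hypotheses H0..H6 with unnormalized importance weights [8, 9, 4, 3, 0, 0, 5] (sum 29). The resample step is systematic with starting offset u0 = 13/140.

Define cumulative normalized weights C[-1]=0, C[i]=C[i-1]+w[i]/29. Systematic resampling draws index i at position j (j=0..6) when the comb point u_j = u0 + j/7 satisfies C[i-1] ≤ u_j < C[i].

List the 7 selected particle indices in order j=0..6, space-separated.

C = [8/29, 17/29, 21/29, 24/29, 24/29, 24/29, 1]
j=0: u_0=13/140 ∈ [0, 8/29) → index 0
j=1: u_1=33/140 ∈ [0, 8/29) → index 0
j=2: u_2=53/140 ∈ [8/29, 17/29) → index 1
j=3: u_3=73/140 ∈ [8/29, 17/29) → index 1
j=4: u_4=93/140 ∈ [17/29, 21/29) → index 2
j=5: u_5=113/140 ∈ [21/29, 24/29) → index 3
j=6: u_6=19/20 ∈ [24/29, 1) → index 6

0 0 1 1 2 3 6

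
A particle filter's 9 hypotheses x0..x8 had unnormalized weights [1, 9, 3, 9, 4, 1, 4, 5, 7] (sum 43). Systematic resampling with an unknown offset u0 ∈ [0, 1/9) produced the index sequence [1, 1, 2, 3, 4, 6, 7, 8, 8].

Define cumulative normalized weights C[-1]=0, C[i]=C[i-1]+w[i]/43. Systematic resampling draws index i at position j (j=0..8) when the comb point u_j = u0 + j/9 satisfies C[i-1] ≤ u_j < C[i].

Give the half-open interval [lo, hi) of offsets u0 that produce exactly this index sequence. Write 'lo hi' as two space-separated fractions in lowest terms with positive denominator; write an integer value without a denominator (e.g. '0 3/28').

28/387 31/387

C = [1/43, 10/43, 13/43, 22/43, 26/43, 27/43, 31/43, 36/43, 1]
j=0 picked index 1: u0 ∈ [1/43, 10/43)
j=1 picked index 1: u0 ∈ [-34/387, 47/387)
j=2 picked index 2: u0 ∈ [4/387, 31/387)
j=3 picked index 3: u0 ∈ [-4/129, 23/129)
j=4 picked index 4: u0 ∈ [26/387, 62/387)
j=5 picked index 6: u0 ∈ [28/387, 64/387)
j=6 picked index 7: u0 ∈ [7/129, 22/129)
j=7 picked index 8: u0 ∈ [23/387, 2/9)
j=8 picked index 8: u0 ∈ [-20/387, 1/9)
intersection: [28/387, 31/387)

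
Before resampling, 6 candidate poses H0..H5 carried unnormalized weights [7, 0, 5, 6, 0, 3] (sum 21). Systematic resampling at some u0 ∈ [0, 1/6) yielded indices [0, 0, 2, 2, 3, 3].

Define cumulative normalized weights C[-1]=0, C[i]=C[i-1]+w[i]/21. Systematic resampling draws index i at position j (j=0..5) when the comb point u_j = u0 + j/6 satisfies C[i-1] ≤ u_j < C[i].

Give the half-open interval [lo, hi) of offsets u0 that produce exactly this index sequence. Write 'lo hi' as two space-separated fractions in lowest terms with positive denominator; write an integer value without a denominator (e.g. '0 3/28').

0 1/42

C = [1/3, 1/3, 4/7, 6/7, 6/7, 1]
j=0 picked index 0: u0 ∈ [0, 1/3)
j=1 picked index 0: u0 ∈ [-1/6, 1/6)
j=2 picked index 2: u0 ∈ [0, 5/21)
j=3 picked index 2: u0 ∈ [-1/6, 1/14)
j=4 picked index 3: u0 ∈ [-2/21, 4/21)
j=5 picked index 3: u0 ∈ [-11/42, 1/42)
intersection: [0, 1/42)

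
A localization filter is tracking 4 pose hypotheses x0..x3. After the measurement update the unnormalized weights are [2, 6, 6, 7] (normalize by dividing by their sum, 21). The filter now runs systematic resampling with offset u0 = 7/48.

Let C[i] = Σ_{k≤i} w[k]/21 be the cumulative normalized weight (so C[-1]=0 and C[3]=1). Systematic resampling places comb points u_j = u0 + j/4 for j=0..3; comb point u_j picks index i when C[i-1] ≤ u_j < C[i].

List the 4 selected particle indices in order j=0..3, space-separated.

1 2 2 3

C = [2/21, 8/21, 2/3, 1]
j=0: u_0=7/48 ∈ [2/21, 8/21) → index 1
j=1: u_1=19/48 ∈ [8/21, 2/3) → index 2
j=2: u_2=31/48 ∈ [8/21, 2/3) → index 2
j=3: u_3=43/48 ∈ [2/3, 1) → index 3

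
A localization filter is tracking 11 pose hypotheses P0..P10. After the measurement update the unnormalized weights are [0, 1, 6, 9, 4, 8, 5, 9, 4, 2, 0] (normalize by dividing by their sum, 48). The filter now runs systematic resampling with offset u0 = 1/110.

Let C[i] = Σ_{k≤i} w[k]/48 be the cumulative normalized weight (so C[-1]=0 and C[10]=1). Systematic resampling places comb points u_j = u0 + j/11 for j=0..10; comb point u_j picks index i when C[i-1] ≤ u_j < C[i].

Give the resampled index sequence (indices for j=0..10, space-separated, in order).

1 2 3 3 4 5 5 6 7 7 8

C = [0, 1/48, 7/48, 1/3, 5/12, 7/12, 11/16, 7/8, 23/24, 1, 1]
j=0: u_0=1/110 ∈ [0, 1/48) → index 1
j=1: u_1=1/10 ∈ [1/48, 7/48) → index 2
j=2: u_2=21/110 ∈ [7/48, 1/3) → index 3
j=3: u_3=31/110 ∈ [7/48, 1/3) → index 3
j=4: u_4=41/110 ∈ [1/3, 5/12) → index 4
j=5: u_5=51/110 ∈ [5/12, 7/12) → index 5
j=6: u_6=61/110 ∈ [5/12, 7/12) → index 5
j=7: u_7=71/110 ∈ [7/12, 11/16) → index 6
j=8: u_8=81/110 ∈ [11/16, 7/8) → index 7
j=9: u_9=91/110 ∈ [11/16, 7/8) → index 7
j=10: u_10=101/110 ∈ [7/8, 23/24) → index 8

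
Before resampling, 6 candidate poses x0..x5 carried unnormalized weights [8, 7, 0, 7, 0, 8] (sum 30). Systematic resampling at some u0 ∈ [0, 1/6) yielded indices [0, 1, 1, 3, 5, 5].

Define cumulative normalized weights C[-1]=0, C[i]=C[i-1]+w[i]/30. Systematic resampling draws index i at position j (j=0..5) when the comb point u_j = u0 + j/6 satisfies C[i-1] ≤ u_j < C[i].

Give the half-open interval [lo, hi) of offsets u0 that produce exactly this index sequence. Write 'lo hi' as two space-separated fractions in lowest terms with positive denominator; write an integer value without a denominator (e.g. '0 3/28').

C = [4/15, 1/2, 1/2, 11/15, 11/15, 1]
j=0 picked index 0: u0 ∈ [0, 4/15)
j=1 picked index 1: u0 ∈ [1/10, 1/3)
j=2 picked index 1: u0 ∈ [-1/15, 1/6)
j=3 picked index 3: u0 ∈ [0, 7/30)
j=4 picked index 5: u0 ∈ [1/15, 1/3)
j=5 picked index 5: u0 ∈ [-1/10, 1/6)
intersection: [1/10, 1/6)

1/10 1/6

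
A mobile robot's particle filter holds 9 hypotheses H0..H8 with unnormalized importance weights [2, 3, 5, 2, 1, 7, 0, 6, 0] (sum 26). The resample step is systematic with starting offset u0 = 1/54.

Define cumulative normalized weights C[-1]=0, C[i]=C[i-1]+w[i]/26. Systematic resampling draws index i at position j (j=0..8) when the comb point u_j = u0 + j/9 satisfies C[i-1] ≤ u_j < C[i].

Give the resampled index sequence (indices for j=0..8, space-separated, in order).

C = [1/13, 5/26, 5/13, 6/13, 1/2, 10/13, 10/13, 1, 1]
j=0: u_0=1/54 ∈ [0, 1/13) → index 0
j=1: u_1=7/54 ∈ [1/13, 5/26) → index 1
j=2: u_2=13/54 ∈ [5/26, 5/13) → index 2
j=3: u_3=19/54 ∈ [5/26, 5/13) → index 2
j=4: u_4=25/54 ∈ [6/13, 1/2) → index 4
j=5: u_5=31/54 ∈ [1/2, 10/13) → index 5
j=6: u_6=37/54 ∈ [1/2, 10/13) → index 5
j=7: u_7=43/54 ∈ [10/13, 1) → index 7
j=8: u_8=49/54 ∈ [10/13, 1) → index 7

0 1 2 2 4 5 5 7 7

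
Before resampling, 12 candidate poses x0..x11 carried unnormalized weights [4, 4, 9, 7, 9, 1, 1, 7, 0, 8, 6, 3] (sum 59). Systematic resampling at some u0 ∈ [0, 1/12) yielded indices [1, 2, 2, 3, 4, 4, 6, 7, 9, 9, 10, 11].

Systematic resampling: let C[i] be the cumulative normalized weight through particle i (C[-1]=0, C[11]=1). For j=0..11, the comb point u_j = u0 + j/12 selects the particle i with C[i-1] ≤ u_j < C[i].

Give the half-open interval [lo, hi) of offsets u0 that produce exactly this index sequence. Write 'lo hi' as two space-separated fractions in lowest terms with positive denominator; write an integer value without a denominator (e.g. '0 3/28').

C = [4/59, 8/59, 17/59, 24/59, 33/59, 34/59, 35/59, 42/59, 42/59, 50/59, 56/59, 1]
j=0 picked index 1: u0 ∈ [4/59, 8/59)
j=1 picked index 2: u0 ∈ [37/708, 145/708)
j=2 picked index 2: u0 ∈ [-11/354, 43/354)
j=3 picked index 3: u0 ∈ [9/236, 37/236)
j=4 picked index 4: u0 ∈ [13/177, 40/177)
j=5 picked index 4: u0 ∈ [-7/708, 101/708)
j=6 picked index 6: u0 ∈ [9/118, 11/118)
j=7 picked index 7: u0 ∈ [7/708, 91/708)
j=8 picked index 9: u0 ∈ [8/177, 32/177)
j=9 picked index 9: u0 ∈ [-9/236, 23/236)
j=10 picked index 10: u0 ∈ [5/354, 41/354)
j=11 picked index 11: u0 ∈ [23/708, 1/12)
intersection: [9/118, 1/12)

9/118 1/12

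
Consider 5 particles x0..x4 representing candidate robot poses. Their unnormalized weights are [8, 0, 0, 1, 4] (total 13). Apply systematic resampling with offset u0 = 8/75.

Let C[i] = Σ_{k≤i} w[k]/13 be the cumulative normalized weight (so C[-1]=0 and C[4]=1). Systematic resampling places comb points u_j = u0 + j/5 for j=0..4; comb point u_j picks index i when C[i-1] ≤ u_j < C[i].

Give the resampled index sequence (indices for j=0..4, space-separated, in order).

0 0 0 4 4

C = [8/13, 8/13, 8/13, 9/13, 1]
j=0: u_0=8/75 ∈ [0, 8/13) → index 0
j=1: u_1=23/75 ∈ [0, 8/13) → index 0
j=2: u_2=38/75 ∈ [0, 8/13) → index 0
j=3: u_3=53/75 ∈ [9/13, 1) → index 4
j=4: u_4=68/75 ∈ [9/13, 1) → index 4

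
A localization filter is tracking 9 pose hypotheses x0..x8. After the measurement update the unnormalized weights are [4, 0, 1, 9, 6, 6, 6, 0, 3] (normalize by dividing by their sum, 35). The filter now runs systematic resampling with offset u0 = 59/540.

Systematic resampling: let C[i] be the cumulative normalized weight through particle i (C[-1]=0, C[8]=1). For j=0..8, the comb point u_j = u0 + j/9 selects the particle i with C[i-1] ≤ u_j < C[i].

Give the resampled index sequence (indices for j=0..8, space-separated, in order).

0 3 3 4 4 5 6 6 8

C = [4/35, 4/35, 1/7, 2/5, 4/7, 26/35, 32/35, 32/35, 1]
j=0: u_0=59/540 ∈ [0, 4/35) → index 0
j=1: u_1=119/540 ∈ [1/7, 2/5) → index 3
j=2: u_2=179/540 ∈ [1/7, 2/5) → index 3
j=3: u_3=239/540 ∈ [2/5, 4/7) → index 4
j=4: u_4=299/540 ∈ [2/5, 4/7) → index 4
j=5: u_5=359/540 ∈ [4/7, 26/35) → index 5
j=6: u_6=419/540 ∈ [26/35, 32/35) → index 6
j=7: u_7=479/540 ∈ [26/35, 32/35) → index 6
j=8: u_8=539/540 ∈ [32/35, 1) → index 8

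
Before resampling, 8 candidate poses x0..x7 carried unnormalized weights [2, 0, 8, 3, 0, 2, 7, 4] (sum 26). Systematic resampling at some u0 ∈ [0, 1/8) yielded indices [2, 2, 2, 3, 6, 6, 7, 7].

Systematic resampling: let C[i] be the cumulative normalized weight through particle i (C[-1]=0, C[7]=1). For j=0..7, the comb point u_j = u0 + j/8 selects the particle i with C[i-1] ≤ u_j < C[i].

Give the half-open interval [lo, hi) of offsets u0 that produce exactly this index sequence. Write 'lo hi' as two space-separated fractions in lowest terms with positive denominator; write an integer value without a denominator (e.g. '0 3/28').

5/52 1/8

C = [1/13, 1/13, 5/13, 1/2, 1/2, 15/26, 11/13, 1]
j=0 picked index 2: u0 ∈ [1/13, 5/13)
j=1 picked index 2: u0 ∈ [-5/104, 27/104)
j=2 picked index 2: u0 ∈ [-9/52, 7/52)
j=3 picked index 3: u0 ∈ [1/104, 1/8)
j=4 picked index 6: u0 ∈ [1/13, 9/26)
j=5 picked index 6: u0 ∈ [-5/104, 23/104)
j=6 picked index 7: u0 ∈ [5/52, 1/4)
j=7 picked index 7: u0 ∈ [-3/104, 1/8)
intersection: [5/52, 1/8)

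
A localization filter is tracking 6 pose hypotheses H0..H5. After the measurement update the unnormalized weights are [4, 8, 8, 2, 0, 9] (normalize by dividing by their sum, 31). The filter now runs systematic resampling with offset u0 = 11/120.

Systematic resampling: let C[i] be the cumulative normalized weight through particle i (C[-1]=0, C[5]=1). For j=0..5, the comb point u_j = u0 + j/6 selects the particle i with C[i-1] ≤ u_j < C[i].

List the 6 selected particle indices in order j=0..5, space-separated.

C = [4/31, 12/31, 20/31, 22/31, 22/31, 1]
j=0: u_0=11/120 ∈ [0, 4/31) → index 0
j=1: u_1=31/120 ∈ [4/31, 12/31) → index 1
j=2: u_2=17/40 ∈ [12/31, 20/31) → index 2
j=3: u_3=71/120 ∈ [12/31, 20/31) → index 2
j=4: u_4=91/120 ∈ [22/31, 1) → index 5
j=5: u_5=37/40 ∈ [22/31, 1) → index 5

0 1 2 2 5 5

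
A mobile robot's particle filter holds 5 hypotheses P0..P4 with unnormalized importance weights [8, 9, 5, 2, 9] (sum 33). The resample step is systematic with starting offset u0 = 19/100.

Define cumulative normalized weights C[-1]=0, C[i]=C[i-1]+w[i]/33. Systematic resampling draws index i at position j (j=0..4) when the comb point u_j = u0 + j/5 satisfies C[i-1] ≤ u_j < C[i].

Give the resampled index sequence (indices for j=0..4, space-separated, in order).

C = [8/33, 17/33, 2/3, 8/11, 1]
j=0: u_0=19/100 ∈ [0, 8/33) → index 0
j=1: u_1=39/100 ∈ [8/33, 17/33) → index 1
j=2: u_2=59/100 ∈ [17/33, 2/3) → index 2
j=3: u_3=79/100 ∈ [8/11, 1) → index 4
j=4: u_4=99/100 ∈ [8/11, 1) → index 4

0 1 2 4 4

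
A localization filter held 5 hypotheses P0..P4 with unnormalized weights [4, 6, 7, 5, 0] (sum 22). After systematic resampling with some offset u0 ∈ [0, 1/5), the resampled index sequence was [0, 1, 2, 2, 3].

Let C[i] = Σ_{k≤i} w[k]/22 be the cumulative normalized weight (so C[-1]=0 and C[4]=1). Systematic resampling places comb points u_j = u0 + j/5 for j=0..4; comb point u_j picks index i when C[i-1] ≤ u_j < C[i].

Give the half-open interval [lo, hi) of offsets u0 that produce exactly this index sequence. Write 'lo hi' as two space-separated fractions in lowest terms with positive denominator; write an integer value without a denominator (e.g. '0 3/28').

C = [2/11, 5/11, 17/22, 1, 1]
j=0 picked index 0: u0 ∈ [0, 2/11)
j=1 picked index 1: u0 ∈ [-1/55, 14/55)
j=2 picked index 2: u0 ∈ [3/55, 41/110)
j=3 picked index 2: u0 ∈ [-8/55, 19/110)
j=4 picked index 3: u0 ∈ [-3/110, 1/5)
intersection: [3/55, 19/110)

3/55 19/110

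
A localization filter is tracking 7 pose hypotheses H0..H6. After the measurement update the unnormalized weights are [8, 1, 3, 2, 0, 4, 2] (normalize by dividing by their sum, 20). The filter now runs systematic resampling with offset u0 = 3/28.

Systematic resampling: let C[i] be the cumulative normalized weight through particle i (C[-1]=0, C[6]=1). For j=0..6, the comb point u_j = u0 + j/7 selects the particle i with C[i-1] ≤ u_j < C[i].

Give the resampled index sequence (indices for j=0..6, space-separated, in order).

0 0 0 2 3 5 6

C = [2/5, 9/20, 3/5, 7/10, 7/10, 9/10, 1]
j=0: u_0=3/28 ∈ [0, 2/5) → index 0
j=1: u_1=1/4 ∈ [0, 2/5) → index 0
j=2: u_2=11/28 ∈ [0, 2/5) → index 0
j=3: u_3=15/28 ∈ [9/20, 3/5) → index 2
j=4: u_4=19/28 ∈ [3/5, 7/10) → index 3
j=5: u_5=23/28 ∈ [7/10, 9/10) → index 5
j=6: u_6=27/28 ∈ [9/10, 1) → index 6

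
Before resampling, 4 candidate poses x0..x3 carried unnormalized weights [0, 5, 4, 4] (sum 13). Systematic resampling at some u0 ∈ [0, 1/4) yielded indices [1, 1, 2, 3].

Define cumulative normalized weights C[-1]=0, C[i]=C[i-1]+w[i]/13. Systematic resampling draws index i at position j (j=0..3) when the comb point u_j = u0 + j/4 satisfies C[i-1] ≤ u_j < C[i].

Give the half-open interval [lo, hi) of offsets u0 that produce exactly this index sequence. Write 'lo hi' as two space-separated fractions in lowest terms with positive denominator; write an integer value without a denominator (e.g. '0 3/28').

C = [0, 5/13, 9/13, 1]
j=0 picked index 1: u0 ∈ [0, 5/13)
j=1 picked index 1: u0 ∈ [-1/4, 7/52)
j=2 picked index 2: u0 ∈ [-3/26, 5/26)
j=3 picked index 3: u0 ∈ [-3/52, 1/4)
intersection: [0, 7/52)

0 7/52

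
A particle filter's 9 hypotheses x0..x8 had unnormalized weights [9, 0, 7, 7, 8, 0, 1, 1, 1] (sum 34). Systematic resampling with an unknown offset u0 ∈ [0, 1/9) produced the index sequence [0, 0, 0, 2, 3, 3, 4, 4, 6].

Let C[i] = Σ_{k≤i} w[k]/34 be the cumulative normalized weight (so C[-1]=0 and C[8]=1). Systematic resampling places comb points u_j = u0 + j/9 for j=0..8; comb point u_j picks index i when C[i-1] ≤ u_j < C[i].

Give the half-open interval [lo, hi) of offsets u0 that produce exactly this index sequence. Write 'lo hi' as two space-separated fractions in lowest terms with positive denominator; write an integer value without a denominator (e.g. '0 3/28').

C = [9/34, 9/34, 8/17, 23/34, 31/34, 31/34, 16/17, 33/34, 1]
j=0 picked index 0: u0 ∈ [0, 9/34)
j=1 picked index 0: u0 ∈ [-1/9, 47/306)
j=2 picked index 0: u0 ∈ [-2/9, 13/306)
j=3 picked index 2: u0 ∈ [-7/102, 7/51)
j=4 picked index 3: u0 ∈ [4/153, 71/306)
j=5 picked index 3: u0 ∈ [-13/153, 37/306)
j=6 picked index 4: u0 ∈ [1/102, 25/102)
j=7 picked index 4: u0 ∈ [-31/306, 41/306)
j=8 picked index 6: u0 ∈ [7/306, 8/153)
intersection: [4/153, 13/306)

4/153 13/306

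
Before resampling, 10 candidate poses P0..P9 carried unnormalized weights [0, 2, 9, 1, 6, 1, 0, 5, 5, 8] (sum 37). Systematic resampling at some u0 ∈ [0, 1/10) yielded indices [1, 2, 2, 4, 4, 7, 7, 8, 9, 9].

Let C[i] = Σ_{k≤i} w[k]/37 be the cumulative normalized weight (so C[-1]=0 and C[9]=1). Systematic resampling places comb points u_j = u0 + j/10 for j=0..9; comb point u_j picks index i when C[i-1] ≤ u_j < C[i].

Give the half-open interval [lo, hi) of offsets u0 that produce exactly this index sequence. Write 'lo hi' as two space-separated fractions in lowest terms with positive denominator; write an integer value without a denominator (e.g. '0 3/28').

C = [0, 2/37, 11/37, 12/37, 18/37, 19/37, 19/37, 24/37, 29/37, 1]
j=0 picked index 1: u0 ∈ [0, 2/37)
j=1 picked index 2: u0 ∈ [-17/370, 73/370)
j=2 picked index 2: u0 ∈ [-27/185, 18/185)
j=3 picked index 4: u0 ∈ [9/370, 69/370)
j=4 picked index 4: u0 ∈ [-14/185, 16/185)
j=5 picked index 7: u0 ∈ [1/74, 11/74)
j=6 picked index 7: u0 ∈ [-16/185, 9/185)
j=7 picked index 8: u0 ∈ [-19/370, 31/370)
j=8 picked index 9: u0 ∈ [-3/185, 1/5)
j=9 picked index 9: u0 ∈ [-43/370, 1/10)
intersection: [9/370, 9/185)

9/370 9/185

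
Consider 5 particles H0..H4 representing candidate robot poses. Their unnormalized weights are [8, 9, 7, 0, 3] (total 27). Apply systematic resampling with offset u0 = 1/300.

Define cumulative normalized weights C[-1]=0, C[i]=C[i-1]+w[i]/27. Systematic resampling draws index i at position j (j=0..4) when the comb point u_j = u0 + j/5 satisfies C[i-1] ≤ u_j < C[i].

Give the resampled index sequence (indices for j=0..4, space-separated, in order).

C = [8/27, 17/27, 8/9, 8/9, 1]
j=0: u_0=1/300 ∈ [0, 8/27) → index 0
j=1: u_1=61/300 ∈ [0, 8/27) → index 0
j=2: u_2=121/300 ∈ [8/27, 17/27) → index 1
j=3: u_3=181/300 ∈ [8/27, 17/27) → index 1
j=4: u_4=241/300 ∈ [17/27, 8/9) → index 2

0 0 1 1 2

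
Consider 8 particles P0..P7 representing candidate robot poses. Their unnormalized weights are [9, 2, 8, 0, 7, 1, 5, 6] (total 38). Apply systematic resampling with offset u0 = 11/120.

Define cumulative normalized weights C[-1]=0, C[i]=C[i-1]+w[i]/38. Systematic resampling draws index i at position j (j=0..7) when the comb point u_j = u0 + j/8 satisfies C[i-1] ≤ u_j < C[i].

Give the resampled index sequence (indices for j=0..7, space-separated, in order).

C = [9/38, 11/38, 1/2, 1/2, 13/19, 27/38, 16/19, 1]
j=0: u_0=11/120 ∈ [0, 9/38) → index 0
j=1: u_1=13/60 ∈ [0, 9/38) → index 0
j=2: u_2=41/120 ∈ [11/38, 1/2) → index 2
j=3: u_3=7/15 ∈ [11/38, 1/2) → index 2
j=4: u_4=71/120 ∈ [1/2, 13/19) → index 4
j=5: u_5=43/60 ∈ [27/38, 16/19) → index 6
j=6: u_6=101/120 ∈ [27/38, 16/19) → index 6
j=7: u_7=29/30 ∈ [16/19, 1) → index 7

0 0 2 2 4 6 6 7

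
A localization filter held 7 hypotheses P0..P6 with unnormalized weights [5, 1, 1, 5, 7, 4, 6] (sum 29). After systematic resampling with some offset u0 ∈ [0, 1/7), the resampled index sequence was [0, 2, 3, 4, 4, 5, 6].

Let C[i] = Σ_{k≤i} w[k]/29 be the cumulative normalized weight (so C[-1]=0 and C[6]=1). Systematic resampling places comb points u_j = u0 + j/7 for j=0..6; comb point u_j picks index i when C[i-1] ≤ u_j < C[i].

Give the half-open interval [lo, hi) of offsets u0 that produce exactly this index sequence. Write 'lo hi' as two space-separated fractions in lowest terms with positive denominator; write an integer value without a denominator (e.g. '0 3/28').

13/203 16/203

C = [5/29, 6/29, 7/29, 12/29, 19/29, 23/29, 1]
j=0 picked index 0: u0 ∈ [0, 5/29)
j=1 picked index 2: u0 ∈ [13/203, 20/203)
j=2 picked index 3: u0 ∈ [-9/203, 26/203)
j=3 picked index 4: u0 ∈ [-3/203, 46/203)
j=4 picked index 4: u0 ∈ [-32/203, 17/203)
j=5 picked index 5: u0 ∈ [-12/203, 16/203)
j=6 picked index 6: u0 ∈ [-13/203, 1/7)
intersection: [13/203, 16/203)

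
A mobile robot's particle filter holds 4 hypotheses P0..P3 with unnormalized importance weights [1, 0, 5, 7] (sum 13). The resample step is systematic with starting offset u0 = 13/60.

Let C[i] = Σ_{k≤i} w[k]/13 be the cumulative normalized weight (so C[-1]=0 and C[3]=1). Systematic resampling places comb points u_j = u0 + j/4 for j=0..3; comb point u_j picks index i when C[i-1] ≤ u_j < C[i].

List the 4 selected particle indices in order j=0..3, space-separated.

2 3 3 3

C = [1/13, 1/13, 6/13, 1]
j=0: u_0=13/60 ∈ [1/13, 6/13) → index 2
j=1: u_1=7/15 ∈ [6/13, 1) → index 3
j=2: u_2=43/60 ∈ [6/13, 1) → index 3
j=3: u_3=29/30 ∈ [6/13, 1) → index 3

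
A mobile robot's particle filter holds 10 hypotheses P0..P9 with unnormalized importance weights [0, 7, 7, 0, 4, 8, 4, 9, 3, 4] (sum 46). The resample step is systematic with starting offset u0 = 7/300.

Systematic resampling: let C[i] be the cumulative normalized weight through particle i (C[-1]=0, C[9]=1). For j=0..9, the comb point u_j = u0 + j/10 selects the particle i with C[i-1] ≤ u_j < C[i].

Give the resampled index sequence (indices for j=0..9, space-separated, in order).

1 1 2 4 5 5 6 7 7 9

C = [0, 7/46, 7/23, 7/23, 9/23, 13/23, 15/23, 39/46, 21/23, 1]
j=0: u_0=7/300 ∈ [0, 7/46) → index 1
j=1: u_1=37/300 ∈ [0, 7/46) → index 1
j=2: u_2=67/300 ∈ [7/46, 7/23) → index 2
j=3: u_3=97/300 ∈ [7/23, 9/23) → index 4
j=4: u_4=127/300 ∈ [9/23, 13/23) → index 5
j=5: u_5=157/300 ∈ [9/23, 13/23) → index 5
j=6: u_6=187/300 ∈ [13/23, 15/23) → index 6
j=7: u_7=217/300 ∈ [15/23, 39/46) → index 7
j=8: u_8=247/300 ∈ [15/23, 39/46) → index 7
j=9: u_9=277/300 ∈ [21/23, 1) → index 9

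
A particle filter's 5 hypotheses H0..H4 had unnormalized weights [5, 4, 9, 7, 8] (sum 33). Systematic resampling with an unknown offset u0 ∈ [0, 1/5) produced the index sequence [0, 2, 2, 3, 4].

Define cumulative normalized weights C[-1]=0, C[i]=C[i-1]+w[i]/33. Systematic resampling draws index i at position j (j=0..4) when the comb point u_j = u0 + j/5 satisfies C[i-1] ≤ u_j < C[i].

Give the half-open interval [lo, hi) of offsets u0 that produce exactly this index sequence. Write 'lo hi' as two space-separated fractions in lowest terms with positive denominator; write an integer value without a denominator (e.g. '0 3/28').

C = [5/33, 3/11, 6/11, 25/33, 1]
j=0 picked index 0: u0 ∈ [0, 5/33)
j=1 picked index 2: u0 ∈ [4/55, 19/55)
j=2 picked index 2: u0 ∈ [-7/55, 8/55)
j=3 picked index 3: u0 ∈ [-3/55, 26/165)
j=4 picked index 4: u0 ∈ [-7/165, 1/5)
intersection: [4/55, 8/55)

4/55 8/55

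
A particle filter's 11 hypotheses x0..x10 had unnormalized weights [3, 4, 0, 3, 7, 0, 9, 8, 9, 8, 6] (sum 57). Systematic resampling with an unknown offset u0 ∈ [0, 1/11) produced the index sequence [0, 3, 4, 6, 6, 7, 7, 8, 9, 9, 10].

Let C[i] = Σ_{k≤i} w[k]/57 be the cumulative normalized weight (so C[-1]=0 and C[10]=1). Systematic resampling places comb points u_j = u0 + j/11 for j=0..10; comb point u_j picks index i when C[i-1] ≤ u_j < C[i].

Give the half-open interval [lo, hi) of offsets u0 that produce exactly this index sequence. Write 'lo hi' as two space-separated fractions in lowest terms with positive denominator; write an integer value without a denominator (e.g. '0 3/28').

C = [1/19, 7/57, 7/57, 10/57, 17/57, 17/57, 26/57, 34/57, 43/57, 17/19, 1]
j=0 picked index 0: u0 ∈ [0, 1/19)
j=1 picked index 3: u0 ∈ [20/627, 53/627)
j=2 picked index 4: u0 ∈ [-4/627, 73/627)
j=3 picked index 6: u0 ∈ [16/627, 115/627)
j=4 picked index 6: u0 ∈ [-41/627, 58/627)
j=5 picked index 7: u0 ∈ [1/627, 89/627)
j=6 picked index 7: u0 ∈ [-56/627, 32/627)
j=7 picked index 8: u0 ∈ [-25/627, 74/627)
j=8 picked index 9: u0 ∈ [17/627, 35/209)
j=9 picked index 9: u0 ∈ [-40/627, 16/209)
j=10 picked index 10: u0 ∈ [-3/209, 1/11)
intersection: [20/627, 32/627)

20/627 32/627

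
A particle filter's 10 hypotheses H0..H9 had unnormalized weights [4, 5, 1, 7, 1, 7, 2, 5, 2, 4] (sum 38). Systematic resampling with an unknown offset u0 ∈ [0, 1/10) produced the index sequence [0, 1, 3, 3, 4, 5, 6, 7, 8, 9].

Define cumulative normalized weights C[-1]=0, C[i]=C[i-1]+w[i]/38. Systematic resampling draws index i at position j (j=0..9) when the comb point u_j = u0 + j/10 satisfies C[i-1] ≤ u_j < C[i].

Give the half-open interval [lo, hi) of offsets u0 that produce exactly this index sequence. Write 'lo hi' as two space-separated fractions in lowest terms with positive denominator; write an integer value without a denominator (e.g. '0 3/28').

C = [2/19, 9/38, 5/19, 17/38, 9/19, 25/38, 27/38, 16/19, 17/19, 1]
j=0 picked index 0: u0 ∈ [0, 2/19)
j=1 picked index 1: u0 ∈ [1/190, 13/95)
j=2 picked index 3: u0 ∈ [6/95, 47/190)
j=3 picked index 3: u0 ∈ [-7/190, 14/95)
j=4 picked index 4: u0 ∈ [9/190, 7/95)
j=5 picked index 5: u0 ∈ [-1/38, 3/19)
j=6 picked index 6: u0 ∈ [11/190, 21/190)
j=7 picked index 7: u0 ∈ [1/95, 27/190)
j=8 picked index 8: u0 ∈ [4/95, 9/95)
j=9 picked index 9: u0 ∈ [-1/190, 1/10)
intersection: [6/95, 7/95)

6/95 7/95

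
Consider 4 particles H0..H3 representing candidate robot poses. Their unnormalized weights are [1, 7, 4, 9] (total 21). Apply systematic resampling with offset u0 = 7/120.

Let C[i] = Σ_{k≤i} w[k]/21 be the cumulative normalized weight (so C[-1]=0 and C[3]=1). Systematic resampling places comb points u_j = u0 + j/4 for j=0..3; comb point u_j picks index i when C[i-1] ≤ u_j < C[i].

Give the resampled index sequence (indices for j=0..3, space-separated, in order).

C = [1/21, 8/21, 4/7, 1]
j=0: u_0=7/120 ∈ [1/21, 8/21) → index 1
j=1: u_1=37/120 ∈ [1/21, 8/21) → index 1
j=2: u_2=67/120 ∈ [8/21, 4/7) → index 2
j=3: u_3=97/120 ∈ [4/7, 1) → index 3

1 1 2 3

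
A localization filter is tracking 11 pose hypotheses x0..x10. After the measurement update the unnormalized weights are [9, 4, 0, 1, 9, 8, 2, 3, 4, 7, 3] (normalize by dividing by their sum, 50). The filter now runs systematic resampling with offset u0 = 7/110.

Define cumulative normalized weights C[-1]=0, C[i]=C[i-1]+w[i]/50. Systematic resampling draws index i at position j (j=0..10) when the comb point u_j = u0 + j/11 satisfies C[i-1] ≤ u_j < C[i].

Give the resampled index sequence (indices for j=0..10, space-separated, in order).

0 0 1 4 4 5 5 7 8 9 10

C = [9/50, 13/50, 13/50, 7/25, 23/50, 31/50, 33/50, 18/25, 4/5, 47/50, 1]
j=0: u_0=7/110 ∈ [0, 9/50) → index 0
j=1: u_1=17/110 ∈ [0, 9/50) → index 0
j=2: u_2=27/110 ∈ [9/50, 13/50) → index 1
j=3: u_3=37/110 ∈ [7/25, 23/50) → index 4
j=4: u_4=47/110 ∈ [7/25, 23/50) → index 4
j=5: u_5=57/110 ∈ [23/50, 31/50) → index 5
j=6: u_6=67/110 ∈ [23/50, 31/50) → index 5
j=7: u_7=7/10 ∈ [33/50, 18/25) → index 7
j=8: u_8=87/110 ∈ [18/25, 4/5) → index 8
j=9: u_9=97/110 ∈ [4/5, 47/50) → index 9
j=10: u_10=107/110 ∈ [47/50, 1) → index 10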